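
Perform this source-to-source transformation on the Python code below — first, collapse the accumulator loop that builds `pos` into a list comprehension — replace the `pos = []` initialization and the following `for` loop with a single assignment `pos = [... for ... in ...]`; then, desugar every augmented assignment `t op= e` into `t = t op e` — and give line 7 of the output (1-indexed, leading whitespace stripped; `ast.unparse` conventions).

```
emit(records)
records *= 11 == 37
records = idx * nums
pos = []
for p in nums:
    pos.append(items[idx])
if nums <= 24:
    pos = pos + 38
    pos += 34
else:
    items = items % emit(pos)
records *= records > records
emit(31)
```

pos = pos + 34

Transformed code:
emit(records)
records = records * (11 == 37)
records = idx * nums
pos = [items[idx] for p in nums]
if nums <= 24:
    pos = pos + 38
    pos = pos + 34
else:
    items = items % emit(pos)
records = records * (records > records)
emit(31)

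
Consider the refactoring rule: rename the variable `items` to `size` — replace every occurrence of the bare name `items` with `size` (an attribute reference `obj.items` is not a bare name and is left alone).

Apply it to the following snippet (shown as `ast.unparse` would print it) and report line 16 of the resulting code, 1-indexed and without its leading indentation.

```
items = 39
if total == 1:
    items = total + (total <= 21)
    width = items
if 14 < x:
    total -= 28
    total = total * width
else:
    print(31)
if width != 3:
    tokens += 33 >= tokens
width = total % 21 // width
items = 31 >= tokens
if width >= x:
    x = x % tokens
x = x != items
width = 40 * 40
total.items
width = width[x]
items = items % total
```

x = x != size

Transformed code:
size = 39
if total == 1:
    size = total + (total <= 21)
    width = size
if 14 < x:
    total -= 28
    total = total * width
else:
    print(31)
if width != 3:
    tokens += 33 >= tokens
width = total % 21 // width
size = 31 >= tokens
if width >= x:
    x = x % tokens
x = x != size
width = 40 * 40
total.items
width = width[x]
size = size % total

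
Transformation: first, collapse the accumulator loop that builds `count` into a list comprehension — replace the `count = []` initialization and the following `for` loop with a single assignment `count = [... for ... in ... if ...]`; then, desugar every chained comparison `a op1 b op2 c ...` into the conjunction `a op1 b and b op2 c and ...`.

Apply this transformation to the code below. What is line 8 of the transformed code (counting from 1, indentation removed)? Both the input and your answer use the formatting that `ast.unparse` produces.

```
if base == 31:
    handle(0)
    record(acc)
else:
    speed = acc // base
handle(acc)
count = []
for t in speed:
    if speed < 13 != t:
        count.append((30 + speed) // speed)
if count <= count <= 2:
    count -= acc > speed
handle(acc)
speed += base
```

if count <= count and count <= 2:

Transformed code:
if base == 31:
    handle(0)
    record(acc)
else:
    speed = acc // base
handle(acc)
count = [(30 + speed) // speed for t in speed if speed < 13 and 13 != t]
if count <= count and count <= 2:
    count -= acc > speed
handle(acc)
speed += base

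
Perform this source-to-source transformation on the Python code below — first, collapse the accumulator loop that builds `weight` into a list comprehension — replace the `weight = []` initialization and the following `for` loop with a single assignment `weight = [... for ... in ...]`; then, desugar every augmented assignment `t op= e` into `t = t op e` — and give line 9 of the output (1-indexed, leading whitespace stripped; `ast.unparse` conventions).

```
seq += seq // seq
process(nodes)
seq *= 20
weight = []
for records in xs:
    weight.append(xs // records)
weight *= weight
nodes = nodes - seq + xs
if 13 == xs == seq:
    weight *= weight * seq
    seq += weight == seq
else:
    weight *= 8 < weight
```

seq = seq + (weight == seq)

Transformed code:
seq = seq + seq // seq
process(nodes)
seq = seq * 20
weight = [xs // records for records in xs]
weight = weight * weight
nodes = nodes - seq + xs
if 13 == xs == seq:
    weight = weight * (weight * seq)
    seq = seq + (weight == seq)
else:
    weight = weight * (8 < weight)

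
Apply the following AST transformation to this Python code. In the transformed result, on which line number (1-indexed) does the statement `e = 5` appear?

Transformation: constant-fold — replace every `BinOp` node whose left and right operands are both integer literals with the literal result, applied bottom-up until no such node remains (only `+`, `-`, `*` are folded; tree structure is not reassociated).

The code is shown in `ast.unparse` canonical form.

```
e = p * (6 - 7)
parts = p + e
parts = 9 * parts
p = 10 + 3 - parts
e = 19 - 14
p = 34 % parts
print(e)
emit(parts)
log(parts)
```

5

Transformed code:
e = p * -1
parts = p + e
parts = 9 * parts
p = 13 - parts
e = 5
p = 34 % parts
print(e)
emit(parts)
log(parts)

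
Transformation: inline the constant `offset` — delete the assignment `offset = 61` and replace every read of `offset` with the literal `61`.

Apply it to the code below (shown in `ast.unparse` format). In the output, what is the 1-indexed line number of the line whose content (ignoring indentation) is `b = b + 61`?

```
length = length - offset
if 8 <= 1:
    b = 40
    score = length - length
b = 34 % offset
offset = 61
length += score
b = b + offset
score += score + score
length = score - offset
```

7

Transformed code:
length = length - 61
if 8 <= 1:
    b = 40
    score = length - length
b = 34 % 61
length += score
b = b + 61
score += score + score
length = score - 61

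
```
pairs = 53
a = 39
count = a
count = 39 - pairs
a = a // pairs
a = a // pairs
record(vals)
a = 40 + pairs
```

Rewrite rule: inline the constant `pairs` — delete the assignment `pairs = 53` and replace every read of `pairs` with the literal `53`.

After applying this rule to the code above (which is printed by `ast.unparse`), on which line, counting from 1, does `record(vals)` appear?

Transformed code:
a = 39
count = a
count = 39 - 53
a = a // 53
a = a // 53
record(vals)
a = 40 + 53

6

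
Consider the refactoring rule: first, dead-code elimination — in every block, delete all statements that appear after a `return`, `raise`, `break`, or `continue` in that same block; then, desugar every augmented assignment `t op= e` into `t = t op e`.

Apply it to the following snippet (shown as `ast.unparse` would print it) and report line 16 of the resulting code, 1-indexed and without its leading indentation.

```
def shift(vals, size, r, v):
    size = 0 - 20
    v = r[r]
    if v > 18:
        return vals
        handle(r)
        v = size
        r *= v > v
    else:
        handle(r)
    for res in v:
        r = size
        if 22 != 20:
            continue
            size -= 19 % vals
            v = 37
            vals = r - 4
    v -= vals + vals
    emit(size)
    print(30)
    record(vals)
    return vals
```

Transformed code:
def shift(vals, size, r, v):
    size = 0 - 20
    v = r[r]
    if v > 18:
        return vals
    else:
        handle(r)
    for res in v:
        r = size
        if 22 != 20:
            continue
    v = v - (vals + vals)
    emit(size)
    print(30)
    record(vals)
    return vals

return vals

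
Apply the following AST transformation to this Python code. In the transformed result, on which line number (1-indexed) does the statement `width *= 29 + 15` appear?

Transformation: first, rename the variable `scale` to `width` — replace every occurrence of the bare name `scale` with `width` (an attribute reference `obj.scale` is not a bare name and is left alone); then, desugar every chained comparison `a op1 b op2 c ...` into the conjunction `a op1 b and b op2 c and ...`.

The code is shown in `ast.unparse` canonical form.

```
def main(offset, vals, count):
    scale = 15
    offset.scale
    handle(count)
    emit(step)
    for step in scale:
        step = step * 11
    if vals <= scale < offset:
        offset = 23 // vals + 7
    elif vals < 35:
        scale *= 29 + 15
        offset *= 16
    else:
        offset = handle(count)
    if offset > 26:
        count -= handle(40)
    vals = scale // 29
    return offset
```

11

Transformed code:
def main(offset, vals, count):
    width = 15
    offset.scale
    handle(count)
    emit(step)
    for step in width:
        step = step * 11
    if vals <= width and width < offset:
        offset = 23 // vals + 7
    elif vals < 35:
        width *= 29 + 15
        offset *= 16
    else:
        offset = handle(count)
    if offset > 26:
        count -= handle(40)
    vals = width // 29
    return offset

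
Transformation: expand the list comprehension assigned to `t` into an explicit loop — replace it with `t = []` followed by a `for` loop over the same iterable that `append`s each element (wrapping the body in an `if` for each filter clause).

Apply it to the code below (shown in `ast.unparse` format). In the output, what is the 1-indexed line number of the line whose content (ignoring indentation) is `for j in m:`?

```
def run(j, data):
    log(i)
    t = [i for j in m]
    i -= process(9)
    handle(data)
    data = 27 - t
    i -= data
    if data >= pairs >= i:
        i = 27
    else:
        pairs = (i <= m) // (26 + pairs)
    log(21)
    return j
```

4

Transformed code:
def run(j, data):
    log(i)
    t = []
    for j in m:
        t.append(i)
    i -= process(9)
    handle(data)
    data = 27 - t
    i -= data
    if data >= pairs >= i:
        i = 27
    else:
        pairs = (i <= m) // (26 + pairs)
    log(21)
    return j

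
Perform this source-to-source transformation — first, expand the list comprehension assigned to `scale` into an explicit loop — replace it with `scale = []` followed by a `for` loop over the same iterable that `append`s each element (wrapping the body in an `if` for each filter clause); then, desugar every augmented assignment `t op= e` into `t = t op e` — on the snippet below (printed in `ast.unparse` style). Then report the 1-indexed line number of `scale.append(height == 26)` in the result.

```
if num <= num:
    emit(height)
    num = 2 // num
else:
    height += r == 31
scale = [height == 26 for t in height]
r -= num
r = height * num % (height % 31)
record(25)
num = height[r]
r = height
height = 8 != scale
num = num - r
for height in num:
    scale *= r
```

8

Transformed code:
if num <= num:
    emit(height)
    num = 2 // num
else:
    height = height + (r == 31)
scale = []
for t in height:
    scale.append(height == 26)
r = r - num
r = height * num % (height % 31)
record(25)
num = height[r]
r = height
height = 8 != scale
num = num - r
for height in num:
    scale = scale * r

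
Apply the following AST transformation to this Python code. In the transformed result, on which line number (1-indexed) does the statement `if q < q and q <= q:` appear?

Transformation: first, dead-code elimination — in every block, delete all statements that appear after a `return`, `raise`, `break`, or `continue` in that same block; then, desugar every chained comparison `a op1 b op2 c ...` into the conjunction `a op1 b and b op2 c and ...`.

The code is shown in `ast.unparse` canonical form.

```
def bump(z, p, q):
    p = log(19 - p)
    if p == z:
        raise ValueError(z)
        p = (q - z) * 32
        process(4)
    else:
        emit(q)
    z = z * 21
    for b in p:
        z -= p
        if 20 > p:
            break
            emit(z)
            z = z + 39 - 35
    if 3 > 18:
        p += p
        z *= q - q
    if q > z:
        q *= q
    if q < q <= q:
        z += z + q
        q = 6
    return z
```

17

Transformed code:
def bump(z, p, q):
    p = log(19 - p)
    if p == z:
        raise ValueError(z)
    else:
        emit(q)
    z = z * 21
    for b in p:
        z -= p
        if 20 > p:
            break
    if 3 > 18:
        p += p
        z *= q - q
    if q > z:
        q *= q
    if q < q and q <= q:
        z += z + q
        q = 6
    return z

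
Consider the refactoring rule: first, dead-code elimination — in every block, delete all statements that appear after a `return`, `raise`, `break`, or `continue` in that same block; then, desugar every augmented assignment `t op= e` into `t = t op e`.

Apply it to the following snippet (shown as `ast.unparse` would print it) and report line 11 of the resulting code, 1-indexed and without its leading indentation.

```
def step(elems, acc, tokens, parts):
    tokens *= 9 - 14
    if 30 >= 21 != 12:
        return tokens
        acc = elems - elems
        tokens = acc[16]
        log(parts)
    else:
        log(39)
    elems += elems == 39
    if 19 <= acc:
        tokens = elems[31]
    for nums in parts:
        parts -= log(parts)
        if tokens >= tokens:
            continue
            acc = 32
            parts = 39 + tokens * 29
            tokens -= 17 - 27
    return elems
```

Transformed code:
def step(elems, acc, tokens, parts):
    tokens = tokens * (9 - 14)
    if 30 >= 21 != 12:
        return tokens
    else:
        log(39)
    elems = elems + (elems == 39)
    if 19 <= acc:
        tokens = elems[31]
    for nums in parts:
        parts = parts - log(parts)
        if tokens >= tokens:
            continue
    return elems

parts = parts - log(parts)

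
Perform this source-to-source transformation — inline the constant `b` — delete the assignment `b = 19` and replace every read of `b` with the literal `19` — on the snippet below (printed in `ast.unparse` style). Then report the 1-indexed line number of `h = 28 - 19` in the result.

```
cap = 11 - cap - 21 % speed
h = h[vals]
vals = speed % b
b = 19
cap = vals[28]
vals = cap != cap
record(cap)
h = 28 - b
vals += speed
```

Transformed code:
cap = 11 - cap - 21 % speed
h = h[vals]
vals = speed % 19
cap = vals[28]
vals = cap != cap
record(cap)
h = 28 - 19
vals += speed

7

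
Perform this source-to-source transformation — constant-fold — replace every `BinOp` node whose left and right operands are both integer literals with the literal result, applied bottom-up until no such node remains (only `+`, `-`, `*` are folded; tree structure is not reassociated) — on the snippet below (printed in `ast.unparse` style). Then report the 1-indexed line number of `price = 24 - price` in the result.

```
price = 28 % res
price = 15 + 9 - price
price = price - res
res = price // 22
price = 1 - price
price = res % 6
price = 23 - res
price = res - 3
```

2

Transformed code:
price = 28 % res
price = 24 - price
price = price - res
res = price // 22
price = 1 - price
price = res % 6
price = 23 - res
price = res - 3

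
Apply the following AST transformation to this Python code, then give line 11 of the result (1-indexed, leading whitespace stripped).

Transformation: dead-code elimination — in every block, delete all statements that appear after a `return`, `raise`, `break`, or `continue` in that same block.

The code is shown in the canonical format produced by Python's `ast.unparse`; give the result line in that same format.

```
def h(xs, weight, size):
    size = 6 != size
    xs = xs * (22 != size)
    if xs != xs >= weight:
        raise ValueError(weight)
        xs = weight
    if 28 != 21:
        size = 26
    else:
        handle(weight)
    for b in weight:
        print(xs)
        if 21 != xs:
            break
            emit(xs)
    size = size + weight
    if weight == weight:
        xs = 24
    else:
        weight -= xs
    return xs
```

print(xs)

Transformed code:
def h(xs, weight, size):
    size = 6 != size
    xs = xs * (22 != size)
    if xs != xs >= weight:
        raise ValueError(weight)
    if 28 != 21:
        size = 26
    else:
        handle(weight)
    for b in weight:
        print(xs)
        if 21 != xs:
            break
    size = size + weight
    if weight == weight:
        xs = 24
    else:
        weight -= xs
    return xs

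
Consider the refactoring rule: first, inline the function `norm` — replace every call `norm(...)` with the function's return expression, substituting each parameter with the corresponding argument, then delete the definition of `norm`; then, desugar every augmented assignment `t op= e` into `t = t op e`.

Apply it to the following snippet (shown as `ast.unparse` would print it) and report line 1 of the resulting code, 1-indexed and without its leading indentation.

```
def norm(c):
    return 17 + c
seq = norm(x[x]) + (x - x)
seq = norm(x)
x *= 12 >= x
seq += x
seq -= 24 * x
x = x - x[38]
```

Transformed code:
seq = 17 + x[x] + (x - x)
seq = 17 + x
x = x * (12 >= x)
seq = seq + x
seq = seq - 24 * x
x = x - x[38]

seq = 17 + x[x] + (x - x)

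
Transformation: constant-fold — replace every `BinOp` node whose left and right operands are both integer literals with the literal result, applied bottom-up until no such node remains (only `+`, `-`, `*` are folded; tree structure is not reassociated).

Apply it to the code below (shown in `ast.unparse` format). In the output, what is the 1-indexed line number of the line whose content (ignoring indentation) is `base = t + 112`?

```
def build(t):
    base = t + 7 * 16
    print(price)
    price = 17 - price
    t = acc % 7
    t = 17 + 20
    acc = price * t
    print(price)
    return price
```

Transformed code:
def build(t):
    base = t + 112
    print(price)
    price = 17 - price
    t = acc % 7
    t = 37
    acc = price * t
    print(price)
    return price

2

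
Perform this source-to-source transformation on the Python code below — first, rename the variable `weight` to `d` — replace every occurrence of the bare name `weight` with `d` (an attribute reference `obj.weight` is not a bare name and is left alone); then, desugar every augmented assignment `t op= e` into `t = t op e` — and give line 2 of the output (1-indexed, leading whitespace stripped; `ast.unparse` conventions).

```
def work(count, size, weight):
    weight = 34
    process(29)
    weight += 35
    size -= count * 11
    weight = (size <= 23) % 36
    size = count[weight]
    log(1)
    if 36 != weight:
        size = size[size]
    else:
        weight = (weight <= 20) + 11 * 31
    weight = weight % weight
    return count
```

Transformed code:
def work(count, size, d):
    d = 34
    process(29)
    d = d + 35
    size = size - count * 11
    d = (size <= 23) % 36
    size = count[d]
    log(1)
    if 36 != d:
        size = size[size]
    else:
        d = (d <= 20) + 11 * 31
    d = d % d
    return count

d = 34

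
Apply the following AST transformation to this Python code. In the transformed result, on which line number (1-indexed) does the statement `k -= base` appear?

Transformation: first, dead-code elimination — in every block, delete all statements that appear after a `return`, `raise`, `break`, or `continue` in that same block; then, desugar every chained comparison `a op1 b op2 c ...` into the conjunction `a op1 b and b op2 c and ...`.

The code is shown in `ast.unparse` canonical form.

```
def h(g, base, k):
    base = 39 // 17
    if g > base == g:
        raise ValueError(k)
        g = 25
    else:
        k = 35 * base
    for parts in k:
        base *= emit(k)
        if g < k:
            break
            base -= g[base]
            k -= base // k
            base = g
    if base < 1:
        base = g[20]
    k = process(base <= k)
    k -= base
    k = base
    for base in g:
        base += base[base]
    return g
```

14

Transformed code:
def h(g, base, k):
    base = 39 // 17
    if g > base and base == g:
        raise ValueError(k)
    else:
        k = 35 * base
    for parts in k:
        base *= emit(k)
        if g < k:
            break
    if base < 1:
        base = g[20]
    k = process(base <= k)
    k -= base
    k = base
    for base in g:
        base += base[base]
    return g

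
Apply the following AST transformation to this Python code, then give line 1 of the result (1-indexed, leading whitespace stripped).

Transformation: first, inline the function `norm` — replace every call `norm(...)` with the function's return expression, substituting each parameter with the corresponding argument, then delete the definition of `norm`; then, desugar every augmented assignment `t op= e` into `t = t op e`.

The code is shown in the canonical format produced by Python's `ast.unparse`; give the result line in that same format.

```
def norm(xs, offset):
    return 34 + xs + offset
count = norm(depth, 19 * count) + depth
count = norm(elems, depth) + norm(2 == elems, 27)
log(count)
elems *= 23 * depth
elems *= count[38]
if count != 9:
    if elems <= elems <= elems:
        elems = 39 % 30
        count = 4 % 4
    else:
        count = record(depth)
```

Transformed code:
count = 34 + depth + 19 * count + depth
count = 34 + elems + depth + (34 + (2 == elems) + 27)
log(count)
elems = elems * (23 * depth)
elems = elems * count[38]
if count != 9:
    if elems <= elems <= elems:
        elems = 39 % 30
        count = 4 % 4
    else:
        count = record(depth)

count = 34 + depth + 19 * count + depth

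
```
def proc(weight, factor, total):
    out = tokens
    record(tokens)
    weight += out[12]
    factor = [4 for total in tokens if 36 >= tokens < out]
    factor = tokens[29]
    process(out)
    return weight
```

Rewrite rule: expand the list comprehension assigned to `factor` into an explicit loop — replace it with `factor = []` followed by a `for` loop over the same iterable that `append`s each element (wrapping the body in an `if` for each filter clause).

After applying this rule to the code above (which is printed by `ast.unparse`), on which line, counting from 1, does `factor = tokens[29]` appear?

Transformed code:
def proc(weight, factor, total):
    out = tokens
    record(tokens)
    weight += out[12]
    factor = []
    for total in tokens:
        if 36 >= tokens < out:
            factor.append(4)
    factor = tokens[29]
    process(out)
    return weight

9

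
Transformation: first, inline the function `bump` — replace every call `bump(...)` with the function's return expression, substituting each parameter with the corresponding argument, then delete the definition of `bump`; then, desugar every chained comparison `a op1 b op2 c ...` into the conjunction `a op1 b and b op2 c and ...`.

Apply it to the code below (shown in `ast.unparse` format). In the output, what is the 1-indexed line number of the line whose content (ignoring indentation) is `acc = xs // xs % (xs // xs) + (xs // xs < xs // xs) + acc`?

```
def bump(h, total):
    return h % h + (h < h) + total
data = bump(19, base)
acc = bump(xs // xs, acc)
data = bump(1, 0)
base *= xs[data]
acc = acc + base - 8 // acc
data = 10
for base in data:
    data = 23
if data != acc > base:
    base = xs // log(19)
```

2

Transformed code:
data = 19 % 19 + (19 < 19) + base
acc = xs // xs % (xs // xs) + (xs // xs < xs // xs) + acc
data = 1 % 1 + (1 < 1) + 0
base *= xs[data]
acc = acc + base - 8 // acc
data = 10
for base in data:
    data = 23
if data != acc and acc > base:
    base = xs // log(19)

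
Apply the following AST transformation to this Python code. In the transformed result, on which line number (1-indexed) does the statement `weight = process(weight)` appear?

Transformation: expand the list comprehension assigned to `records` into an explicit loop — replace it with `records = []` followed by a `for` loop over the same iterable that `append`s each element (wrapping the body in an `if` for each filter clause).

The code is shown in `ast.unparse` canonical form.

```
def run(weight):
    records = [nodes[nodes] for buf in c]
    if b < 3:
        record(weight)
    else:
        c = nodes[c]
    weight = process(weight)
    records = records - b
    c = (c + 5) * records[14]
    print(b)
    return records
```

Transformed code:
def run(weight):
    records = []
    for buf in c:
        records.append(nodes[nodes])
    if b < 3:
        record(weight)
    else:
        c = nodes[c]
    weight = process(weight)
    records = records - b
    c = (c + 5) * records[14]
    print(b)
    return records

9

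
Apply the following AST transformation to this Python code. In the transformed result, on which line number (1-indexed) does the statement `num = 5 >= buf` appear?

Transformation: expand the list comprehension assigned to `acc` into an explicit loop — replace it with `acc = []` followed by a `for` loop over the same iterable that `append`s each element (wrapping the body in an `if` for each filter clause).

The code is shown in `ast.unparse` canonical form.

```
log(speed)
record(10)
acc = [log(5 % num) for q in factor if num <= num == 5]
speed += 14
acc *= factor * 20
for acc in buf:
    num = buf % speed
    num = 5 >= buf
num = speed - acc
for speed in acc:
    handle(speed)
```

Transformed code:
log(speed)
record(10)
acc = []
for q in factor:
    if num <= num == 5:
        acc.append(log(5 % num))
speed += 14
acc *= factor * 20
for acc in buf:
    num = buf % speed
    num = 5 >= buf
num = speed - acc
for speed in acc:
    handle(speed)

11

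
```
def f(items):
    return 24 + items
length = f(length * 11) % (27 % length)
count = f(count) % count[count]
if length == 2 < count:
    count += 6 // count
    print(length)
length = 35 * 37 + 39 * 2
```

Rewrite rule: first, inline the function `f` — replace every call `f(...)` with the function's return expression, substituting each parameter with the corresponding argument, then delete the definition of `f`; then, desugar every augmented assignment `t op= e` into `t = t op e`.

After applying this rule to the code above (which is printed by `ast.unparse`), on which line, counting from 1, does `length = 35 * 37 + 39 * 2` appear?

Transformed code:
length = (24 + length * 11) % (27 % length)
count = (24 + count) % count[count]
if length == 2 < count:
    count = count + 6 // count
    print(length)
length = 35 * 37 + 39 * 2

6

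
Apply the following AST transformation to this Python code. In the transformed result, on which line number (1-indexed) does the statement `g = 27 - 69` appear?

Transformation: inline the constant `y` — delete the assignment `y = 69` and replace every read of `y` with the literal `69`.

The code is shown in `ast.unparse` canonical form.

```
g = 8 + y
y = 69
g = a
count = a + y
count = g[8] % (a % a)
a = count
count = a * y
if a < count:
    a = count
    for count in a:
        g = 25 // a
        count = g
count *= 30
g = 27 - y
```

13

Transformed code:
g = 8 + 69
g = a
count = a + 69
count = g[8] % (a % a)
a = count
count = a * 69
if a < count:
    a = count
    for count in a:
        g = 25 // a
        count = g
count *= 30
g = 27 - 69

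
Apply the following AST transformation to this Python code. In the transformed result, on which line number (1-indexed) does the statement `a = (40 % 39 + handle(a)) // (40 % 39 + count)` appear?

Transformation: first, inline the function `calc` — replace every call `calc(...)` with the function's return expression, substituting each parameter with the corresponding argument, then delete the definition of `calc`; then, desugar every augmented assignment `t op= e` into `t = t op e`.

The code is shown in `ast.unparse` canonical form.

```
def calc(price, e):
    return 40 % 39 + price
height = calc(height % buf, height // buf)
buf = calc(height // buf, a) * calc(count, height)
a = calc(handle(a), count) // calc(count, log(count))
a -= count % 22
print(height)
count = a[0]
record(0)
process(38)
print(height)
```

Transformed code:
height = 40 % 39 + height % buf
buf = (40 % 39 + height // buf) * (40 % 39 + count)
a = (40 % 39 + handle(a)) // (40 % 39 + count)
a = a - count % 22
print(height)
count = a[0]
record(0)
process(38)
print(height)

3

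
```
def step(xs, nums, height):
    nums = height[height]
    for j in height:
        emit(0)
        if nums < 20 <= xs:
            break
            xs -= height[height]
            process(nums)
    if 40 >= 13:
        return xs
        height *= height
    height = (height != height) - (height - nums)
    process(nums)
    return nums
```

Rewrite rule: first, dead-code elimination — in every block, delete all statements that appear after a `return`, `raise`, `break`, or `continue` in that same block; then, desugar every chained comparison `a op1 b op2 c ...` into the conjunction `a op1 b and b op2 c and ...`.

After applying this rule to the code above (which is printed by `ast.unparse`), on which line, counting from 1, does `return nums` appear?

11

Transformed code:
def step(xs, nums, height):
    nums = height[height]
    for j in height:
        emit(0)
        if nums < 20 and 20 <= xs:
            break
    if 40 >= 13:
        return xs
    height = (height != height) - (height - nums)
    process(nums)
    return nums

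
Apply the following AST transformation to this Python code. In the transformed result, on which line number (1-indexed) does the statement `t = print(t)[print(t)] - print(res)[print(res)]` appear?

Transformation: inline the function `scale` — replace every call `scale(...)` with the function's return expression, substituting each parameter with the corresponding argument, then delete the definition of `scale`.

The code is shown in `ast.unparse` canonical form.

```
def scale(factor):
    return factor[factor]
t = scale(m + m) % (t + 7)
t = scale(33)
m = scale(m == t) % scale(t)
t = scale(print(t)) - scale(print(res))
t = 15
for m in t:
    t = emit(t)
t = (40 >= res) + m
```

Transformed code:
t = (m + m)[m + m] % (t + 7)
t = 33[33]
m = (m == t)[m == t] % t[t]
t = print(t)[print(t)] - print(res)[print(res)]
t = 15
for m in t:
    t = emit(t)
t = (40 >= res) + m

4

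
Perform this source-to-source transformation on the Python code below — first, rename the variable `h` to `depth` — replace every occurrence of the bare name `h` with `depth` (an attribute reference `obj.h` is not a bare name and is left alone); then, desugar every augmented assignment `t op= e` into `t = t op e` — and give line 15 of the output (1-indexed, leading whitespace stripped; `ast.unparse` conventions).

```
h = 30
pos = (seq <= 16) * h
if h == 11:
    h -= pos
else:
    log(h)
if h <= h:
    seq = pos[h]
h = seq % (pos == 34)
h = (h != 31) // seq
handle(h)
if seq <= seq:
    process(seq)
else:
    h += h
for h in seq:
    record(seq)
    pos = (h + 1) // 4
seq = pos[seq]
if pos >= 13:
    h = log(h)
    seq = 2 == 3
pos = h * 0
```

Transformed code:
depth = 30
pos = (seq <= 16) * depth
if depth == 11:
    depth = depth - pos
else:
    log(depth)
if depth <= depth:
    seq = pos[depth]
depth = seq % (pos == 34)
depth = (depth != 31) // seq
handle(depth)
if seq <= seq:
    process(seq)
else:
    depth = depth + depth
for depth in seq:
    record(seq)
    pos = (depth + 1) // 4
seq = pos[seq]
if pos >= 13:
    depth = log(depth)
    seq = 2 == 3
pos = depth * 0

depth = depth + depth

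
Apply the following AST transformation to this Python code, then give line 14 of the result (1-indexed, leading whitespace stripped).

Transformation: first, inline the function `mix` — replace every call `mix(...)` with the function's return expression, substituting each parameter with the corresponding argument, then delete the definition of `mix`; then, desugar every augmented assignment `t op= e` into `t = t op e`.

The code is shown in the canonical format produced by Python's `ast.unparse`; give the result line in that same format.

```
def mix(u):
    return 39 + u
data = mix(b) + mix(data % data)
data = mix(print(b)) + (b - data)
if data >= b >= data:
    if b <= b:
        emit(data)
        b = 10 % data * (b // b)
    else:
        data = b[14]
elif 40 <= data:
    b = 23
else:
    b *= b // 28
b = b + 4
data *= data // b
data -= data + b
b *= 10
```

Transformed code:
data = 39 + b + (39 + data % data)
data = 39 + print(b) + (b - data)
if data >= b >= data:
    if b <= b:
        emit(data)
        b = 10 % data * (b // b)
    else:
        data = b[14]
elif 40 <= data:
    b = 23
else:
    b = b * (b // 28)
b = b + 4
data = data * (data // b)
data = data - (data + b)
b = b * 10

data = data * (data // b)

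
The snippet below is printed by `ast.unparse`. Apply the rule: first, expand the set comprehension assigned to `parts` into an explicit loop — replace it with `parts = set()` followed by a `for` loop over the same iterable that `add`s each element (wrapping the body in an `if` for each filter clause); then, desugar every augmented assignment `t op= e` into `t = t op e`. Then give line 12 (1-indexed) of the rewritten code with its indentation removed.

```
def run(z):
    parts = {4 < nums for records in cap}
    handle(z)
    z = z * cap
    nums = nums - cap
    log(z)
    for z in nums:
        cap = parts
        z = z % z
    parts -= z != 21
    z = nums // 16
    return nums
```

Transformed code:
def run(z):
    parts = set()
    for records in cap:
        parts.add(4 < nums)
    handle(z)
    z = z * cap
    nums = nums - cap
    log(z)
    for z in nums:
        cap = parts
        z = z % z
    parts = parts - (z != 21)
    z = nums // 16
    return nums

parts = parts - (z != 21)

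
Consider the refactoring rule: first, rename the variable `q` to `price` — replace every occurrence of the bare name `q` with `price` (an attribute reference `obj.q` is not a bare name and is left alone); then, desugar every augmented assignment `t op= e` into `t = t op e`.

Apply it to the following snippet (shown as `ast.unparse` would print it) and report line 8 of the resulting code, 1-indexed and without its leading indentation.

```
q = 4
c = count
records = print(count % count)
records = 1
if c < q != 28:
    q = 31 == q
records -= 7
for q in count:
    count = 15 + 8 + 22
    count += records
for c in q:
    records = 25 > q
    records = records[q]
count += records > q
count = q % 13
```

for price in count:

Transformed code:
price = 4
c = count
records = print(count % count)
records = 1
if c < price != 28:
    price = 31 == price
records = records - 7
for price in count:
    count = 15 + 8 + 22
    count = count + records
for c in price:
    records = 25 > price
    records = records[price]
count = count + (records > price)
count = price % 13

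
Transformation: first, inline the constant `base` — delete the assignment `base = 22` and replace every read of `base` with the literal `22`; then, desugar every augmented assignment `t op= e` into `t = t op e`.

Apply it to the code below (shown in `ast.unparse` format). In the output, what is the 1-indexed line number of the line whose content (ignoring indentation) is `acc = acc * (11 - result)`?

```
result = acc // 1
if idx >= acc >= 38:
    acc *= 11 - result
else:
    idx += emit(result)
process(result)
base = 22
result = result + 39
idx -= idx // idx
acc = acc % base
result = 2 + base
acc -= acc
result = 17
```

3

Transformed code:
result = acc // 1
if idx >= acc >= 38:
    acc = acc * (11 - result)
else:
    idx = idx + emit(result)
process(result)
result = result + 39
idx = idx - idx // idx
acc = acc % 22
result = 2 + 22
acc = acc - acc
result = 17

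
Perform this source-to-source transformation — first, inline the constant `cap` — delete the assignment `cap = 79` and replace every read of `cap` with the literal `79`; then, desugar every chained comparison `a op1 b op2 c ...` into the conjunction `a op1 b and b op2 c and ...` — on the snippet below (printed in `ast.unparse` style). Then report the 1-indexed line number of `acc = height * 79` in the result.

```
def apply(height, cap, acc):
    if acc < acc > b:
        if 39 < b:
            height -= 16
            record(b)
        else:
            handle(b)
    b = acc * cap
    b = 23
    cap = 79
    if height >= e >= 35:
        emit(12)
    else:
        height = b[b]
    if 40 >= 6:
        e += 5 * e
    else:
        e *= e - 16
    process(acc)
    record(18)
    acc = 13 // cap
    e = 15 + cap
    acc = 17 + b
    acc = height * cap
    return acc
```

23

Transformed code:
def apply(height, cap, acc):
    if acc < acc and acc > b:
        if 39 < b:
            height -= 16
            record(b)
        else:
            handle(b)
    b = acc * 79
    b = 23
    if height >= e and e >= 35:
        emit(12)
    else:
        height = b[b]
    if 40 >= 6:
        e += 5 * e
    else:
        e *= e - 16
    process(acc)
    record(18)
    acc = 13 // 79
    e = 15 + 79
    acc = 17 + b
    acc = height * 79
    return acc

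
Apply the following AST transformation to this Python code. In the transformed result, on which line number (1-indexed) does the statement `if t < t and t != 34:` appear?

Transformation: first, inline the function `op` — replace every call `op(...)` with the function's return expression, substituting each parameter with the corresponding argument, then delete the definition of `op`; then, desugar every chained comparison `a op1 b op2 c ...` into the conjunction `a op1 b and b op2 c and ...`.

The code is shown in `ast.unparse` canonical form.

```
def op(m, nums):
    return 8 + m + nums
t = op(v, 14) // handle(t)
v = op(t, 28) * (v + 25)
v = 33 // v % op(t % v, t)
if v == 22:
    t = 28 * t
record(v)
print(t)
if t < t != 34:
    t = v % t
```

8

Transformed code:
t = (8 + v + 14) // handle(t)
v = (8 + t + 28) * (v + 25)
v = 33 // v % (8 + t % v + t)
if v == 22:
    t = 28 * t
record(v)
print(t)
if t < t and t != 34:
    t = v % t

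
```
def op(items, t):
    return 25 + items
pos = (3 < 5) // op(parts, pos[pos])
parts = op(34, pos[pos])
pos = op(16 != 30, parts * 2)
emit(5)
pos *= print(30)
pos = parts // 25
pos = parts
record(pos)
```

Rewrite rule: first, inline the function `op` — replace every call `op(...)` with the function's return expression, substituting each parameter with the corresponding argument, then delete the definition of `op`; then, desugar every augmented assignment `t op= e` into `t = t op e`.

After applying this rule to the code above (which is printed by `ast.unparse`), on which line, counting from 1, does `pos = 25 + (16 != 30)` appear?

Transformed code:
pos = (3 < 5) // (25 + parts)
parts = 25 + 34
pos = 25 + (16 != 30)
emit(5)
pos = pos * print(30)
pos = parts // 25
pos = parts
record(pos)

3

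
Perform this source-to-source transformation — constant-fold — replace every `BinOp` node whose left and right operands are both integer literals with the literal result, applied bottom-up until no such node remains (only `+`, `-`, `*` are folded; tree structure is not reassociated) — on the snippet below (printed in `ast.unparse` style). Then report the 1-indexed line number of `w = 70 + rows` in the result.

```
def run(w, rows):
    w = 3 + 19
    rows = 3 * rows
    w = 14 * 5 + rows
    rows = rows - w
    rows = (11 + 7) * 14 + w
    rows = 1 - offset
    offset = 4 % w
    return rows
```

Transformed code:
def run(w, rows):
    w = 22
    rows = 3 * rows
    w = 70 + rows
    rows = rows - w
    rows = 252 + w
    rows = 1 - offset
    offset = 4 % w
    return rows

4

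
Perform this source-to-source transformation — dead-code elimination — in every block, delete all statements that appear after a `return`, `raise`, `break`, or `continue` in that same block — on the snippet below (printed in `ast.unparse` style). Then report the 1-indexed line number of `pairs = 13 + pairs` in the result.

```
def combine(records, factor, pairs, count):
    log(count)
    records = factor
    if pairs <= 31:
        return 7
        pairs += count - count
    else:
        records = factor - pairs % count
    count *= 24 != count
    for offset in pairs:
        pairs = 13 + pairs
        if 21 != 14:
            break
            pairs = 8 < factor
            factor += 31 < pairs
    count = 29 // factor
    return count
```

Transformed code:
def combine(records, factor, pairs, count):
    log(count)
    records = factor
    if pairs <= 31:
        return 7
    else:
        records = factor - pairs % count
    count *= 24 != count
    for offset in pairs:
        pairs = 13 + pairs
        if 21 != 14:
            break
    count = 29 // factor
    return count

10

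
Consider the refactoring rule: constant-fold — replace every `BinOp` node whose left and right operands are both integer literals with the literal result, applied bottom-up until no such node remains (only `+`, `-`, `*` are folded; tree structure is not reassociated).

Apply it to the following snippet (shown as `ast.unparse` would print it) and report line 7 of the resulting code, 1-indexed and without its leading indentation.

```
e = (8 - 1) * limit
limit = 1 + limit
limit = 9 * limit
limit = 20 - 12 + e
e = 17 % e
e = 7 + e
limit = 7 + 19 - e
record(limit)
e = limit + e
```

limit = 26 - e

Transformed code:
e = 7 * limit
limit = 1 + limit
limit = 9 * limit
limit = 8 + e
e = 17 % e
e = 7 + e
limit = 26 - e
record(limit)
e = limit + e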